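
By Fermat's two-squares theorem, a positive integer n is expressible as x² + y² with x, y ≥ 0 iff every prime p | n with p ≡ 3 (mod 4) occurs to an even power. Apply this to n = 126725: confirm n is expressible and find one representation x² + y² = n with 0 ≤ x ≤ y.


Step 1: Factor n = 126725 = 5^2 · 37 · 137.
Step 2: Check the mod-4 condition on each prime factor: 5 ≡ 1 (mod 4), exponent 2; 37 ≡ 1 (mod 4), exponent 1; 137 ≡ 1 (mod 4), exponent 1.
All primes ≡ 3 (mod 4) appear to even exponent (or don't appear), so by the two-squares theorem n IS expressible as a sum of two squares.
Step 3: Build a representation. Group n = k² · m with k = 5 and m = 37 · 137 = 5069 (a product of primes ≡ 1 (mod 4)); a representation of m scales to one of n via (k·x)² + (k·y)² = k²(x² + y²). Each prime p ≡ 1 (mod 4) is itself a sum of two squares; find a² by testing p − a² for a perfect square:
  37: 37 − 1² = 36 = 6² ⇒ 37 = 1² + 6².
  137: 137 − 1² = 136, 137 − 2² = 133, 137 − 3² = 128, 137 − 4² = 121 = 11² ⇒ 137 = 4² + 11².
  Combine using the Brahmagupta–Fibonacci identity (a² + b²)(c² + d²) = (ac − bd)² + (ad + bc)² = (ac + bd)² + (ad − bc)²:
  37 · 137 = 5069: from (1² + 6²)(4² + 11²), take (1·4 − 6·11, 1·11 + 6·4) = (4 − 66, 11 + 24) = (-62, 35); dropping signs (only squares matter) gives (62, 35); check 62² + 35² = 3844 + 1225 = 5069 ✓.
  Scale by k = 5: (5·62, 5·35) = (310, 175).
Step 4: Order so x ≤ y and verify: 175² + 310² = 30625 + 96100 = 126725 = n. ✓

n = 126725 = 175² + 310² (one valid representation with x ≤ y).


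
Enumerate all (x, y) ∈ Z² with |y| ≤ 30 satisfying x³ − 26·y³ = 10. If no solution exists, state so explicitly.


The equation is x³ - 26y³ = 10. For fixed y, x³ = 26·y³ + 10, so a solution requires the RHS to be a perfect cube.
Strategy: iterate y from -30 to 30, compute RHS = 26·y³ + 10, and check whether it is a (positive or negative) perfect cube.
Check small values of y:
  y = 0: RHS = 10 is not a perfect cube.
  y = 1: RHS = 36 is not a perfect cube.
  y = -1: RHS = -16 is not a perfect cube.
  y = 2: RHS = 218 is not a perfect cube.
  y = -2: RHS = -198 is not a perfect cube.
  y = 3: RHS = 712 is not a perfect cube.
  y = -3: RHS = -692 is not a perfect cube.
Continuing the search up to |y| = 30 finds no solutions either.
No (x, y) in the scanned range satisfies the equation.

No integer solutions with |y| ≤ 30.


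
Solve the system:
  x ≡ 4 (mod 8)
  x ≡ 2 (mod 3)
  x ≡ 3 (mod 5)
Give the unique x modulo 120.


Moduli 8, 3, 5 are pairwise coprime; by CRT there is a unique solution modulo M = 8 · 3 · 5 = 120.
Solve pairwise, accumulating the modulus:
  Start with x ≡ 4 (mod 8).
  Combine with x ≡ 2 (mod 3): since gcd(8, 3) = 1, we get a unique residue mod 24.
    Write x = 4 + 8·t and substitute into x ≡ 2 (mod 3): 8·t ≡ 2 − 4 = -2 (mod 3).
    Reduce coefficients mod 3: 2·t ≡ 1 (mod 3).
    The inverse of 2 mod 3 is 2 (since 2·2 = 4 = 1·3 + 1), so t ≡ 2·1 = 2 ≡ 2 (mod 3).
    Then x = 4 + 8·2 = 20, valid modulo lcm(8, 3) = 24: x ≡ 20 (mod 24).
  Combine with x ≡ 3 (mod 5): since gcd(24, 5) = 1, we get a unique residue mod 120.
    Write x = 20 + 24·t and substitute into x ≡ 3 (mod 5): 24·t ≡ 3 − 20 = -17 (mod 5).
    Reduce coefficients mod 5: 4·t ≡ 3 (mod 5).
    The inverse of 4 mod 5 is 4 (since 4·4 = 16 = 3·5 + 1), so t ≡ 4·3 = 12 ≡ 2 (mod 5).
    Then x = 20 + 24·2 = 68, valid modulo lcm(24, 5) = 120: x ≡ 68 (mod 120).
Verify: 68 mod 8 = 4 ✓, 68 mod 3 = 2 ✓, 68 mod 5 = 3 ✓.

x ≡ 68 (mod 120).


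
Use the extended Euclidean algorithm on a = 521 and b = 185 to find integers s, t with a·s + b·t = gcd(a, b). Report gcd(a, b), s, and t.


Euclidean algorithm on (521, 185) — divide until remainder is 0:
  521 = 2 · 185 + 151
  185 = 1 · 151 + 34
  151 = 4 · 34 + 15
  34 = 2 · 15 + 4
  15 = 3 · 4 + 3
  4 = 1 · 3 + 1
  3 = 3 · 1 + 0
gcd(521, 185) = 1.
Track Bezout coefficients alongside the remainders: start with r₀ = 521 = a·1 + b·0 (s = 1, t = 0) and r₁ = 185 = a·0 + b·1 (s = 0, t = 1); each new remainder r_{k+1} = r_{k-1} − q_k·r_k inherits s_{k+1} = s_{k-1} − q_k·s_k, t_{k+1} = t_{k-1} − q_k·t_k, so r_k = a·s_k + b·t_k at every step:
  q = 2: r = 151, s = 1 − 2·0 = 1, t = 0 − 2·1 = -2  (check: 521·1 + 185·(-2) = 151)
  q = 1: r = 34, s = 0 − 1·1 = -1, t = 1 − 1·(-2) = 3  (check: 521·(-1) + 185·3 = 34)
  q = 4: r = 15, s = 1 − 4·(-1) = 5, t = -2 − 4·3 = -14  (check: 521·5 + 185·(-14) = 15)
  q = 2: r = 4, s = -1 − 2·5 = -11, t = 3 − 2·(-14) = 31  (check: 521·(-11) + 185·31 = 4)
  q = 3: r = 3, s = 5 − 3·(-11) = 38, t = -14 − 3·31 = -107  (check: 521·38 + 185·(-107) = 3)
  q = 1: r = 1, s = -11 − 1·38 = -49, t = 31 − 1·(-107) = 138  (check: 521·(-49) + 185·138 = 1)
The row with r = 1 (the gcd) gives the Bezout coefficients s = -49, t = 138.
Result: 521 · (-49) + 185 · (138) = 1.

gcd(521, 185) = 1; s = -49, t = 138 (check: 521·(-49) + 185·138 = 1).


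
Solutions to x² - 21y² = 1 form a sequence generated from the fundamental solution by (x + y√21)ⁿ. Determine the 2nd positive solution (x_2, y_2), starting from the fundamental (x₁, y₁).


Step 1: Find the fundamental solution (x₁, y₁) of x² - 21y² = 1.
  Expand √21 as a continued fraction. a₀ = ⌊√21⌋ = 4; iterate m_{k+1} = d_k·a_k − m_k, d_{k+1} = (21 − m_{k+1}²)/d_k, a_{k+1} = ⌊(a₀ + m_{k+1})/d_{k+1}⌋ (starting m₀ = 0, d₀ = 1), with convergents p_k = a_k·p_{k-1} + p_{k-2}, q_k = a_k·q_{k-1} + q_{k-2} (p₋₁ = 1, q₋₁ = 0):
  k = 0: a₀ = 4; p₀/q₀ = 4/1; p₀² − 21·q₀² = 16 − 21 = -5.
  k = 1: m = 4, d = 5, a = ⌊(4 + 4)/5⌋ = 1; p/q = (1·4 + 1)/(1·1 + 0) = 5/1; p² − 21·q² = 25 − 21 = 4.
  k = 2: m = 1, d = 4, a = ⌊(4 + 1)/4⌋ = 1; p/q = (1·5 + 4)/(1·1 + 1) = 9/2; p² − 21·q² = 81 − 84 = -3.
  k = 3: m = 3, d = 3, a = ⌊(4 + 3)/3⌋ = 2; p/q = (2·9 + 5)/(2·2 + 1) = 23/5; p² − 21·q² = 529 − 525 = 4.
  k = 4: m = 3, d = 4, a = ⌊(4 + 3)/4⌋ = 1; p/q = (1·23 + 9)/(1·5 + 2) = 32/7; p² − 21·q² = 1024 − 1029 = -5.
  k = 5: m = 1, d = 5, a = ⌊(4 + 1)/5⌋ = 1; p/q = (1·32 + 23)/(1·7 + 5) = 55/12; p² − 21·q² = 3025 − 3024 = 1.
  The first convergent with p² − 21·q² = 1 gives the fundamental solution (x₁, y₁) = (55, 12).
Step 2: Apply the recurrence (x_{n+1}, y_{n+1}) = (x₁x_n + 21y₁y_n, x₁y_n + y₁x_n) repeatedly.
  From (x_1, y_1) = (55, 12): x_2 = 55·55 + 21·12·12 = 6049; y_2 = 55·12 + 12·55 = 1320.
Step 3: Verify x_2² - 21·y_2² = 36590401 - 36590400 = 1 (should be 1). ✓

(x_1, y_1) = (55, 12); (x_2, y_2) = (6049, 1320).


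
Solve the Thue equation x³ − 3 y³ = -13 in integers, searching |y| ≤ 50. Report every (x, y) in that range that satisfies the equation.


The equation is x³ - 3y³ = -13. For fixed y, x³ = 3·y³ − 13, so a solution requires the RHS to be a perfect cube.
Strategy: iterate y from -50 to 50, compute RHS = 3·y³ − 13, and check whether it is a (positive or negative) perfect cube.
Check small values of y:
  y = 0: RHS = -13 is not a perfect cube.
  y = 1: RHS = -10 is not a perfect cube.
  y = -1: RHS = -16 is not a perfect cube.
  y = 2: RHS = 11 is not a perfect cube.
  y = -2: RHS = -37 is not a perfect cube.
  y = 3: RHS = 68 is not a perfect cube.
  y = -3: RHS = -94 is not a perfect cube.
Continuing the search up to |y| = 50 finds no solutions either.
No (x, y) in the scanned range satisfies the equation.

No integer solutions with |y| ≤ 50.


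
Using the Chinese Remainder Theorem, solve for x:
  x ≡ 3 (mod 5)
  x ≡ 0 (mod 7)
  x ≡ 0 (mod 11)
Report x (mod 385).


Moduli 5, 7, 11 are pairwise coprime; by CRT there is a unique solution modulo M = 5 · 7 · 11 = 385.
Solve pairwise, accumulating the modulus:
  Start with x ≡ 3 (mod 5).
  Combine with x ≡ 0 (mod 7): since gcd(5, 7) = 1, we get a unique residue mod 35.
    Write x = 3 + 5·t and substitute into x ≡ 0 (mod 7): 5·t ≡ 0 − 3 = -3 (mod 7).
    Reduce coefficients mod 7: 5·t ≡ 4 (mod 7).
    The inverse of 5 mod 7 is 3 (since 5·3 = 15 = 2·7 + 1), so t ≡ 3·4 = 12 ≡ 5 (mod 7).
    Then x = 3 + 5·5 = 28, valid modulo lcm(5, 7) = 35: x ≡ 28 (mod 35).
  Combine with x ≡ 0 (mod 11): since gcd(35, 11) = 1, we get a unique residue mod 385.
    Write x = 28 + 35·t and substitute into x ≡ 0 (mod 11): 35·t ≡ 0 − 28 = -28 (mod 11).
    Reduce coefficients mod 11: 2·t ≡ 5 (mod 11).
    The inverse of 2 mod 11 is 6 (since 2·6 = 12 = 1·11 + 1), so t ≡ 6·5 = 30 ≡ 8 (mod 11).
    Then x = 28 + 35·8 = 308, valid modulo lcm(35, 11) = 385: x ≡ 308 (mod 385).
Verify: 308 mod 5 = 3 ✓, 308 mod 7 = 0 ✓, 308 mod 11 = 0 ✓.

x ≡ 308 (mod 385).


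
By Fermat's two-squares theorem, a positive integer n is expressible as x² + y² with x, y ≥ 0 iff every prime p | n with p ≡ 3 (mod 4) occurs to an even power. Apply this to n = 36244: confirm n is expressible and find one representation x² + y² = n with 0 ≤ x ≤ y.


Step 1: Factor n = 36244 = 2^2 · 13 · 17 · 41.
Step 2: Check the mod-4 condition on each prime factor: 2 = 2 (special); 13 ≡ 1 (mod 4), exponent 1; 17 ≡ 1 (mod 4), exponent 1; 41 ≡ 1 (mod 4), exponent 1.
All primes ≡ 3 (mod 4) appear to even exponent (or don't appear), so by the two-squares theorem n IS expressible as a sum of two squares.
Step 3: Build a representation. Group n = k² · m with k = 2 and m = 13 · 17 · 41 = 9061 (a product of primes ≡ 1 (mod 4)); a representation of m scales to one of n via (k·x)² + (k·y)² = k²(x² + y²). Each prime p ≡ 1 (mod 4) is itself a sum of two squares; find a² by testing p − a² for a perfect square:
  13: 13 − 1² = 12, 13 − 2² = 9 = 3² ⇒ 13 = 2² + 3².
  17: 17 − 1² = 16 = 4² ⇒ 17 = 1² + 4².
  41: 41 − 1² = 40, 41 − 2² = 37, 41 − 3² = 32, 41 − 4² = 25 = 5² ⇒ 41 = 4² + 5².
  Combine using the Brahmagupta–Fibonacci identity (a² + b²)(c² + d²) = (ac − bd)² + (ad + bc)² = (ac + bd)² + (ad − bc)²:
  13 · 17 = 221: from (2² + 3²)(1² + 4²), take (2·1 − 3·4, 2·4 + 3·1) = (2 − 12, 8 + 3) = (-10, 11); dropping signs (only squares matter) gives (10, 11); check 10² + 11² = 100 + 121 = 221 ✓.
  221 · 41 = 9061: from (10² + 11²)(4² + 5²), take (10·4 − 11·5, 10·5 + 11·4) = (40 − 55, 50 + 44) = (-15, 94); dropping signs (only squares matter) gives (15, 94); check 15² + 94² = 225 + 8836 = 9061 ✓.
  Scale by k = 2: (2·15, 2·94) = (30, 188).
Step 4: Order so x ≤ y and verify: 30² + 188² = 900 + 35344 = 36244 = n. ✓

n = 36244 = 30² + 188² (one valid representation with x ≤ y).


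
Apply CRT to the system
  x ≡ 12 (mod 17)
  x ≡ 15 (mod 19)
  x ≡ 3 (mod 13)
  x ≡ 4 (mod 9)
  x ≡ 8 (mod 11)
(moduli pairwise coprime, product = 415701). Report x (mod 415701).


Product of moduli M = 17 · 19 · 13 · 9 · 11 = 415701.
Merge one congruence at a time:
  Start: x ≡ 12 (mod 17).
  Combine with x ≡ 15 (mod 19); new modulus lcm = 323.
    Write x = 12 + 17·t and substitute into x ≡ 15 (mod 19): 17·t ≡ 15 − 12 = 3 (mod 19).
    The inverse of 17 mod 19 is 9 (since 17·9 = 153 = 8·19 + 1), so t ≡ 9·3 = 27 ≡ 8 (mod 19).
    Then x = 12 + 17·8 = 148, valid modulo lcm(17, 19) = 323: x ≡ 148 (mod 323).
  Combine with x ≡ 3 (mod 13); new modulus lcm = 4199.
    Write x = 148 + 323·t and substitute into x ≡ 3 (mod 13): 323·t ≡ 3 − 148 = -145 (mod 13).
    Reduce coefficients mod 13: 11·t ≡ 11 (mod 13).
    The inverse of 11 mod 13 is 6 (since 11·6 = 66 = 5·13 + 1), so t ≡ 6·11 = 66 ≡ 1 (mod 13).
    Then x = 148 + 323·1 = 471, valid modulo lcm(323, 13) = 4199: x ≡ 471 (mod 4199).
  Combine with x ≡ 4 (mod 9); new modulus lcm = 37791.
    Write x = 471 + 4199·t and substitute into x ≡ 4 (mod 9): 4199·t ≡ 4 − 471 = -467 (mod 9).
    Reduce coefficients mod 9: 5·t ≡ 1 (mod 9).
    The inverse of 5 mod 9 is 2 (since 5·2 = 10 = 1·9 + 1), so t ≡ 2·1 = 2 ≡ 2 (mod 9).
    Then x = 471 + 4199·2 = 8869, valid modulo lcm(4199, 9) = 37791: x ≡ 8869 (mod 37791).
  Combine with x ≡ 8 (mod 11); new modulus lcm = 415701.
    Write x = 8869 + 37791·t and substitute into x ≡ 8 (mod 11): 37791·t ≡ 8 − 8869 = -8861 (mod 11).
    Reduce coefficients mod 11: 6·t ≡ 5 (mod 11).
    The inverse of 6 mod 11 is 2 (since 6·2 = 12 = 1·11 + 1), so t ≡ 2·5 = 10 ≡ 10 (mod 11).
    Then x = 8869 + 37791·10 = 386779, valid modulo lcm(37791, 11) = 415701: x ≡ 386779 (mod 415701).
Verify against each original: 386779 mod 17 = 12, 386779 mod 19 = 15, 386779 mod 13 = 3, 386779 mod 9 = 4, 386779 mod 11 = 8.

x ≡ 386779 (mod 415701).


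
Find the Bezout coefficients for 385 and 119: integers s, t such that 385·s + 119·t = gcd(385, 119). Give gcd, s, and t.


Euclidean algorithm on (385, 119) — divide until remainder is 0:
  385 = 3 · 119 + 28
  119 = 4 · 28 + 7
  28 = 4 · 7 + 0
gcd(385, 119) = 7.
Track Bezout coefficients alongside the remainders: start with r₀ = 385 = a·1 + b·0 (s = 1, t = 0) and r₁ = 119 = a·0 + b·1 (s = 0, t = 1); each new remainder r_{k+1} = r_{k-1} − q_k·r_k inherits s_{k+1} = s_{k-1} − q_k·s_k, t_{k+1} = t_{k-1} − q_k·t_k, so r_k = a·s_k + b·t_k at every step:
  q = 3: r = 28, s = 1 − 3·0 = 1, t = 0 − 3·1 = -3  (check: 385·1 + 119·(-3) = 28)
  q = 4: r = 7, s = 0 − 4·1 = -4, t = 1 − 4·(-3) = 13  (check: 385·(-4) + 119·13 = 7)
The row with r = 7 (the gcd) gives the Bezout coefficients s = -4, t = 13.
Result: 385 · (-4) + 119 · (13) = 7.

gcd(385, 119) = 7; s = -4, t = 13 (check: 385·(-4) + 119·13 = 7).


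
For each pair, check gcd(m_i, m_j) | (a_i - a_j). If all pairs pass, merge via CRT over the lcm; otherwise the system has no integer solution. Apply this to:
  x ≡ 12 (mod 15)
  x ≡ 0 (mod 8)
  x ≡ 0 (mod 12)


Moduli 15, 8, 12 are not pairwise coprime, so CRT works modulo lcm(m_i) when all pairwise compatibility conditions hold.
Pairwise compatibility: gcd(m_i, m_j) must divide a_i - a_j for every pair.
Merge one congruence at a time:
  Start: x ≡ 12 (mod 15).
  Combine with x ≡ 0 (mod 8): gcd(15, 8) = 1; 0 - 12 = -12, which IS divisible by 1, so compatible.
    Write x = 12 + 15·t and substitute into x ≡ 0 (mod 8): 15·t ≡ 0 − 12 = -12 (mod 8).
    Reduce coefficients mod 8: 7·t ≡ 4 (mod 8).
    The inverse of 7 mod 8 is 7 (since 7·7 = 49 = 6·8 + 1), so t ≡ 7·4 = 28 ≡ 4 (mod 8).
    Then x = 12 + 15·4 = 72, valid modulo lcm(15, 8) = 120: x ≡ 72 (mod 120).
  Combine with x ≡ 0 (mod 12): gcd(120, 12) = 12; 0 - 72 = -72, which IS divisible by 12, so compatible.
    Write x = 72 + 120·t and substitute into x ≡ 0 (mod 12): 120·t ≡ 0 − 72 = -72 (mod 12).
    Divide the congruence (and modulus) by g = 12: 10·t ≡ -6 (mod 1).
    Modulo 1 every t works; take t = 0.
    Then x = 72 + 120·0 = 72, valid modulo lcm(120, 12) = 120: x ≡ 72 (mod 120).
Verify: 72 mod 15 = 12, 72 mod 8 = 0, 72 mod 12 = 0.

x ≡ 72 (mod 120).


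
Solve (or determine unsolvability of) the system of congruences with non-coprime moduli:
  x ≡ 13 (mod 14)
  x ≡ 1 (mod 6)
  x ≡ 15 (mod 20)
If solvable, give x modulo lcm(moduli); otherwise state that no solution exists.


Moduli 14, 6, 20 are not pairwise coprime, so CRT works modulo lcm(m_i) when all pairwise compatibility conditions hold.
Pairwise compatibility: gcd(m_i, m_j) must divide a_i - a_j for every pair.
Merge one congruence at a time:
  Start: x ≡ 13 (mod 14).
  Combine with x ≡ 1 (mod 6): gcd(14, 6) = 2; 1 - 13 = -12, which IS divisible by 2, so compatible.
    Write x = 13 + 14·t and substitute into x ≡ 1 (mod 6): 14·t ≡ 1 − 13 = -12 (mod 6).
    Divide the congruence (and modulus) by g = 2: 7·t ≡ -6 (mod 3).
    Reduce coefficients mod 3: 1·t ≡ 0 (mod 3).
    So t ≡ 0 (mod 3).
    Then x = 13 + 14·0 = 13, valid modulo lcm(14, 6) = 42: x ≡ 13 (mod 42).
  Combine with x ≡ 15 (mod 20): gcd(42, 20) = 2; 15 - 13 = 2, which IS divisible by 2, so compatible.
    Write x = 13 + 42·t and substitute into x ≡ 15 (mod 20): 42·t ≡ 15 − 13 = 2 (mod 20).
    Divide the congruence (and modulus) by g = 2: 21·t ≡ 1 (mod 10).
    Reduce coefficients mod 10: 1·t ≡ 1 (mod 10).
    So t ≡ 1 (mod 10).
    Then x = 13 + 42·1 = 55, valid modulo lcm(42, 20) = 420: x ≡ 55 (mod 420).
Verify: 55 mod 14 = 13, 55 mod 6 = 1, 55 mod 20 = 15.

x ≡ 55 (mod 420).


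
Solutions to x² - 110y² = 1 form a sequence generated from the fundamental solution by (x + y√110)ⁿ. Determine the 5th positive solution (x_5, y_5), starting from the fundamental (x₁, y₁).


Step 1: Find the fundamental solution (x₁, y₁) of x² - 110y² = 1.
  Expand √110 as a continued fraction. a₀ = ⌊√110⌋ = 10; iterate m_{k+1} = d_k·a_k − m_k, d_{k+1} = (110 − m_{k+1}²)/d_k, a_{k+1} = ⌊(a₀ + m_{k+1})/d_{k+1}⌋ (starting m₀ = 0, d₀ = 1), with convergents p_k = a_k·p_{k-1} + p_{k-2}, q_k = a_k·q_{k-1} + q_{k-2} (p₋₁ = 1, q₋₁ = 0):
  k = 0: a₀ = 10; p₀/q₀ = 10/1; p₀² − 110·q₀² = 100 − 110 = -10.
  k = 1: m = 10, d = 10, a = ⌊(10 + 10)/10⌋ = 2; p/q = (2·10 + 1)/(2·1 + 0) = 21/2; p² − 110·q² = 441 − 440 = 1.
  The first convergent with p² − 110·q² = 1 gives the fundamental solution (x₁, y₁) = (21, 2).
Step 2: Apply the recurrence (x_{n+1}, y_{n+1}) = (x₁x_n + 110y₁y_n, x₁y_n + y₁x_n) repeatedly.
  From (x_1, y_1) = (21, 2): x_2 = 21·21 + 110·2·2 = 881; y_2 = 21·2 + 2·21 = 84.
  From (x_2, y_2) = (881, 84): x_3 = 21·881 + 110·2·84 = 36981; y_3 = 21·84 + 2·881 = 3526.
  From (x_3, y_3) = (36981, 3526): x_4 = 21·36981 + 110·2·3526 = 1552321; y_4 = 21·3526 + 2·36981 = 148008.
  From (x_4, y_4) = (1552321, 148008): x_5 = 21·1552321 + 110·2·148008 = 65160501; y_5 = 21·148008 + 2·1552321 = 6212810.
Step 3: Verify x_5² - 110·y_5² = 4245890890571001 - 4245890890571000 = 1 (should be 1). ✓

(x_1, y_1) = (21, 2); (x_5, y_5) = (65160501, 6212810).


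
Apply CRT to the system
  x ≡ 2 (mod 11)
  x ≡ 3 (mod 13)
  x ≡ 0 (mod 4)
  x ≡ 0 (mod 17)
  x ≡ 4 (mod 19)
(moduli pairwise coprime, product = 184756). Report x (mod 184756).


Product of moduli M = 11 · 13 · 4 · 17 · 19 = 184756.
Merge one congruence at a time:
  Start: x ≡ 2 (mod 11).
  Combine with x ≡ 3 (mod 13); new modulus lcm = 143.
    Write x = 2 + 11·t and substitute into x ≡ 3 (mod 13): 11·t ≡ 3 − 2 = 1 (mod 13).
    The inverse of 11 mod 13 is 6 (since 11·6 = 66 = 5·13 + 1), so t ≡ 6·1 = 6 ≡ 6 (mod 13).
    Then x = 2 + 11·6 = 68, valid modulo lcm(11, 13) = 143: x ≡ 68 (mod 143).
  Combine with x ≡ 0 (mod 4); new modulus lcm = 572.
    Write x = 68 + 143·t and substitute into x ≡ 0 (mod 4): 143·t ≡ 0 − 68 = -68 (mod 4).
    Reduce coefficients mod 4: 3·t ≡ 0 (mod 4).
    The inverse of 3 mod 4 is 3 (since 3·3 = 9 = 2·4 + 1), so t ≡ 3·0 = 0 ≡ 0 (mod 4).
    Then x = 68 + 143·0 = 68, valid modulo lcm(143, 4) = 572: x ≡ 68 (mod 572).
  Combine with x ≡ 0 (mod 17); new modulus lcm = 9724.
    Write x = 68 + 572·t and substitute into x ≡ 0 (mod 17): 572·t ≡ 0 − 68 = -68 (mod 17).
    Reduce coefficients mod 17: 11·t ≡ 0 (mod 17).
    The inverse of 11 mod 17 is 14 (since 11·14 = 154 = 9·17 + 1), so t ≡ 14·0 = 0 ≡ 0 (mod 17).
    Then x = 68 + 572·0 = 68, valid modulo lcm(572, 17) = 9724: x ≡ 68 (mod 9724).
  Combine with x ≡ 4 (mod 19); new modulus lcm = 184756.
    Write x = 68 + 9724·t and substitute into x ≡ 4 (mod 19): 9724·t ≡ 4 − 68 = -64 (mod 19).
    Reduce coefficients mod 19: 15·t ≡ 12 (mod 19).
    The inverse of 15 mod 19 is 14 (since 15·14 = 210 = 11·19 + 1), so t ≡ 14·12 = 168 ≡ 16 (mod 19).
    Then x = 68 + 9724·16 = 155652, valid modulo lcm(9724, 19) = 184756: x ≡ 155652 (mod 184756).
Verify against each original: 155652 mod 11 = 2, 155652 mod 13 = 3, 155652 mod 4 = 0, 155652 mod 17 = 0, 155652 mod 19 = 4.

x ≡ 155652 (mod 184756).


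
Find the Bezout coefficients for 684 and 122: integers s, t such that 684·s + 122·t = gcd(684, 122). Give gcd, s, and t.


Euclidean algorithm on (684, 122) — divide until remainder is 0:
  684 = 5 · 122 + 74
  122 = 1 · 74 + 48
  74 = 1 · 48 + 26
  48 = 1 · 26 + 22
  26 = 1 · 22 + 4
  22 = 5 · 4 + 2
  4 = 2 · 2 + 0
gcd(684, 122) = 2.
Track Bezout coefficients alongside the remainders: start with r₀ = 684 = a·1 + b·0 (s = 1, t = 0) and r₁ = 122 = a·0 + b·1 (s = 0, t = 1); each new remainder r_{k+1} = r_{k-1} − q_k·r_k inherits s_{k+1} = s_{k-1} − q_k·s_k, t_{k+1} = t_{k-1} − q_k·t_k, so r_k = a·s_k + b·t_k at every step:
  q = 5: r = 74, s = 1 − 5·0 = 1, t = 0 − 5·1 = -5  (check: 684·1 + 122·(-5) = 74)
  q = 1: r = 48, s = 0 − 1·1 = -1, t = 1 − 1·(-5) = 6  (check: 684·(-1) + 122·6 = 48)
  q = 1: r = 26, s = 1 − 1·(-1) = 2, t = -5 − 1·6 = -11  (check: 684·2 + 122·(-11) = 26)
  q = 1: r = 22, s = -1 − 1·2 = -3, t = 6 − 1·(-11) = 17  (check: 684·(-3) + 122·17 = 22)
  q = 1: r = 4, s = 2 − 1·(-3) = 5, t = -11 − 1·17 = -28  (check: 684·5 + 122·(-28) = 4)
  q = 5: r = 2, s = -3 − 5·5 = -28, t = 17 − 5·(-28) = 157  (check: 684·(-28) + 122·157 = 2)
The row with r = 2 (the gcd) gives the Bezout coefficients s = -28, t = 157.
Result: 684 · (-28) + 122 · (157) = 2.

gcd(684, 122) = 2; s = -28, t = 157 (check: 684·(-28) + 122·157 = 2).


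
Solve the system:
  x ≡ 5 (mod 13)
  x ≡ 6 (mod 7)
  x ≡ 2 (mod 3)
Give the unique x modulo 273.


Moduli 13, 7, 3 are pairwise coprime; by CRT there is a unique solution modulo M = 13 · 7 · 3 = 273.
Solve pairwise, accumulating the modulus:
  Start with x ≡ 5 (mod 13).
  Combine with x ≡ 6 (mod 7): since gcd(13, 7) = 1, we get a unique residue mod 91.
    Write x = 5 + 13·t and substitute into x ≡ 6 (mod 7): 13·t ≡ 6 − 5 = 1 (mod 7).
    Reduce coefficients mod 7: 6·t ≡ 1 (mod 7).
    The inverse of 6 mod 7 is 6 (since 6·6 = 36 = 5·7 + 1), so t ≡ 6·1 = 6 ≡ 6 (mod 7).
    Then x = 5 + 13·6 = 83, valid modulo lcm(13, 7) = 91: x ≡ 83 (mod 91).
  Combine with x ≡ 2 (mod 3): since gcd(91, 3) = 1, we get a unique residue mod 273.
    Write x = 83 + 91·t and substitute into x ≡ 2 (mod 3): 91·t ≡ 2 − 83 = -81 (mod 3).
    Reduce coefficients mod 3: 1·t ≡ 0 (mod 3).
    So t ≡ 0 (mod 3).
    Then x = 83 + 91·0 = 83, valid modulo lcm(91, 3) = 273: x ≡ 83 (mod 273).
Verify: 83 mod 13 = 5 ✓, 83 mod 7 = 6 ✓, 83 mod 3 = 2 ✓.

x ≡ 83 (mod 273).


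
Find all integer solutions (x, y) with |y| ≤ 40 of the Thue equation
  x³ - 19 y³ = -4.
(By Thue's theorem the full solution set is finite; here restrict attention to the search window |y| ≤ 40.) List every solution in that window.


The equation is x³ - 19y³ = -4. For fixed y, x³ = 19·y³ − 4, so a solution requires the RHS to be a perfect cube.
Strategy: iterate y from -40 to 40, compute RHS = 19·y³ − 4, and check whether it is a (positive or negative) perfect cube.
Check small values of y:
  y = 0: RHS = -4 is not a perfect cube.
  y = 1: RHS = 15 is not a perfect cube.
  y = -1: RHS = -23 is not a perfect cube.
  y = 2: RHS = 148 is not a perfect cube.
  y = -2: RHS = -156 is not a perfect cube.
  y = 3: RHS = 509 is not a perfect cube.
  y = -3: RHS = -517 is not a perfect cube.
Continuing the search up to |y| = 40 finds no solutions either.
No (x, y) in the scanned range satisfies the equation.

No integer solutions with |y| ≤ 40.


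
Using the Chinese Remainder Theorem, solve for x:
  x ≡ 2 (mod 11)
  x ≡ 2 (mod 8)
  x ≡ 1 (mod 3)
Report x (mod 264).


Moduli 11, 8, 3 are pairwise coprime; by CRT there is a unique solution modulo M = 11 · 8 · 3 = 264.
Solve pairwise, accumulating the modulus:
  Start with x ≡ 2 (mod 11).
  Combine with x ≡ 2 (mod 8): since gcd(11, 8) = 1, we get a unique residue mod 88.
    Write x = 2 + 11·t and substitute into x ≡ 2 (mod 8): 11·t ≡ 2 − 2 = 0 (mod 8).
    Reduce coefficients mod 8: 3·t ≡ 0 (mod 8).
    The inverse of 3 mod 8 is 3 (since 3·3 = 9 = 1·8 + 1), so t ≡ 3·0 = 0 ≡ 0 (mod 8).
    Then x = 2 + 11·0 = 2, valid modulo lcm(11, 8) = 88: x ≡ 2 (mod 88).
  Combine with x ≡ 1 (mod 3): since gcd(88, 3) = 1, we get a unique residue mod 264.
    Write x = 2 + 88·t and substitute into x ≡ 1 (mod 3): 88·t ≡ 1 − 2 = -1 (mod 3).
    Reduce coefficients mod 3: 1·t ≡ 2 (mod 3).
    So t ≡ 2 (mod 3).
    Then x = 2 + 88·2 = 178, valid modulo lcm(88, 3) = 264: x ≡ 178 (mod 264).
Verify: 178 mod 11 = 2 ✓, 178 mod 8 = 2 ✓, 178 mod 3 = 1 ✓.

x ≡ 178 (mod 264).


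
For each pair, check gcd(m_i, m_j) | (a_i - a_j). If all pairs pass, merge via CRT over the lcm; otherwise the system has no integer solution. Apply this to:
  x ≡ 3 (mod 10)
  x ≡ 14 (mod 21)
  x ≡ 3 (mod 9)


Moduli 10, 21, 9 are not pairwise coprime, so CRT works modulo lcm(m_i) when all pairwise compatibility conditions hold.
Pairwise compatibility: gcd(m_i, m_j) must divide a_i - a_j for every pair.
Merge one congruence at a time:
  Start: x ≡ 3 (mod 10).
  Combine with x ≡ 14 (mod 21): gcd(10, 21) = 1; 14 - 3 = 11, which IS divisible by 1, so compatible.
    Write x = 3 + 10·t and substitute into x ≡ 14 (mod 21): 10·t ≡ 14 − 3 = 11 (mod 21).
    The inverse of 10 mod 21 is 19 (since 10·19 = 190 = 9·21 + 1), so t ≡ 19·11 = 209 ≡ 20 (mod 21).
    Then x = 3 + 10·20 = 203, valid modulo lcm(10, 21) = 210: x ≡ 203 (mod 210).
  Combine with x ≡ 3 (mod 9): gcd(210, 9) = 3, and 3 - 203 = -200 is NOT divisible by 3.
    ⇒ system is inconsistent (no integer solution).

No solution (the system is inconsistent).


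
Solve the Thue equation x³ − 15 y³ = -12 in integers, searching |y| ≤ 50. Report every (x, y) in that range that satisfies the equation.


The equation is x³ - 15y³ = -12. For fixed y, x³ = 15·y³ − 12, so a solution requires the RHS to be a perfect cube.
Strategy: iterate y from -50 to 50, compute RHS = 15·y³ − 12, and check whether it is a (positive or negative) perfect cube.
Check small values of y:
  y = 0: RHS = -12 is not a perfect cube.
  y = 1: RHS = 3 is not a perfect cube.
  y = -1: RHS = -27 = (-3)³ ⇒ x = -3 works.
  y = 2: RHS = 108 is not a perfect cube.
  y = -2: RHS = -132 is not a perfect cube.
  y = 3: RHS = 393 is not a perfect cube.
  y = -3: RHS = -417 is not a perfect cube.
Continuing the search up to |y| = 50 finds no further solutions beyond those listed.
Collected solutions: (-3, -1).

Solutions (with |y| ≤ 50): (-3, -1).


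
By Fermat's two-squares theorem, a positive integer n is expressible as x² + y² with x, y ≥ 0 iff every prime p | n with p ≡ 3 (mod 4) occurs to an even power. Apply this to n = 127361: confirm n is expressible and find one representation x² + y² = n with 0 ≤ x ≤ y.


Step 1: Factor n = 127361 = 13 · 97 · 101.
Step 2: Check the mod-4 condition on each prime factor: 13 ≡ 1 (mod 4), exponent 1; 97 ≡ 1 (mod 4), exponent 1; 101 ≡ 1 (mod 4), exponent 1.
All primes ≡ 3 (mod 4) appear to even exponent (or don't appear), so by the two-squares theorem n IS expressible as a sum of two squares.
Step 3: Build a representation. Here n = 13 · 97 · 101 is a product of primes ≡ 1 (mod 4). Each prime p ≡ 1 (mod 4) is itself a sum of two squares; find a² by testing p − a² for a perfect square:
  13: 13 − 1² = 12, 13 − 2² = 9 = 3² ⇒ 13 = 2² + 3².
  97: 97 − 1² = 96, 97 − 2² = 93, 97 − 3² = 88, 97 − 4² = 81 = 9² ⇒ 97 = 4² + 9².
  101: 101 − 1² = 100 = 10² ⇒ 101 = 1² + 10².
  Combine using the Brahmagupta–Fibonacci identity (a² + b²)(c² + d²) = (ac − bd)² + (ad + bc)² = (ac + bd)² + (ad − bc)²:
  13 · 97 = 1261: from (2² + 3²)(4² + 9²), take (2·4 − 3·9, 2·9 + 3·4) = (8 − 27, 18 + 12) = (-19, 30); dropping signs (only squares matter) gives (19, 30); check 19² + 30² = 361 + 900 = 1261 ✓.
  1261 · 101 = 127361: from (19² + 30²)(1² + 10²), take (19·1 − 30·10, 19·10 + 30·1) = (19 − 300, 190 + 30) = (-281, 220); dropping signs (only squares matter) gives (281, 220); check 281² + 220² = 78961 + 48400 = 127361 ✓.
Step 4: Order so x ≤ y and verify: 220² + 281² = 48400 + 78961 = 127361 = n. ✓

n = 127361 = 220² + 281² (one valid representation with x ≤ y).


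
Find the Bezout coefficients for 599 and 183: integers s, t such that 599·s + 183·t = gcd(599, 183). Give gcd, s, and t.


Euclidean algorithm on (599, 183) — divide until remainder is 0:
  599 = 3 · 183 + 50
  183 = 3 · 50 + 33
  50 = 1 · 33 + 17
  33 = 1 · 17 + 16
  17 = 1 · 16 + 1
  16 = 16 · 1 + 0
gcd(599, 183) = 1.
Track Bezout coefficients alongside the remainders: start with r₀ = 599 = a·1 + b·0 (s = 1, t = 0) and r₁ = 183 = a·0 + b·1 (s = 0, t = 1); each new remainder r_{k+1} = r_{k-1} − q_k·r_k inherits s_{k+1} = s_{k-1} − q_k·s_k, t_{k+1} = t_{k-1} − q_k·t_k, so r_k = a·s_k + b·t_k at every step:
  q = 3: r = 50, s = 1 − 3·0 = 1, t = 0 − 3·1 = -3  (check: 599·1 + 183·(-3) = 50)
  q = 3: r = 33, s = 0 − 3·1 = -3, t = 1 − 3·(-3) = 10  (check: 599·(-3) + 183·10 = 33)
  q = 1: r = 17, s = 1 − 1·(-3) = 4, t = -3 − 1·10 = -13  (check: 599·4 + 183·(-13) = 17)
  q = 1: r = 16, s = -3 − 1·4 = -7, t = 10 − 1·(-13) = 23  (check: 599·(-7) + 183·23 = 16)
  q = 1: r = 1, s = 4 − 1·(-7) = 11, t = -13 − 1·23 = -36  (check: 599·11 + 183·(-36) = 1)
The row with r = 1 (the gcd) gives the Bezout coefficients s = 11, t = -36.
Result: 599 · (11) + 183 · (-36) = 1.

gcd(599, 183) = 1; s = 11, t = -36 (check: 599·11 + 183·(-36) = 1).


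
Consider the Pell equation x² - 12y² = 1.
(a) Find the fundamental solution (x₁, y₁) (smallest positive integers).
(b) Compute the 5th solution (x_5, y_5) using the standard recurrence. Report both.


Step 1: Find the fundamental solution (x₁, y₁) of x² - 12y² = 1.
  Expand √12 as a continued fraction. a₀ = ⌊√12⌋ = 3; iterate m_{k+1} = d_k·a_k − m_k, d_{k+1} = (12 − m_{k+1}²)/d_k, a_{k+1} = ⌊(a₀ + m_{k+1})/d_{k+1}⌋ (starting m₀ = 0, d₀ = 1), with convergents p_k = a_k·p_{k-1} + p_{k-2}, q_k = a_k·q_{k-1} + q_{k-2} (p₋₁ = 1, q₋₁ = 0):
  k = 0: a₀ = 3; p₀/q₀ = 3/1; p₀² − 12·q₀² = 9 − 12 = -3.
  k = 1: m = 3, d = 3, a = ⌊(3 + 3)/3⌋ = 2; p/q = (2·3 + 1)/(2·1 + 0) = 7/2; p² − 12·q² = 49 − 48 = 1.
  The first convergent with p² − 12·q² = 1 gives the fundamental solution (x₁, y₁) = (7, 2).
Step 2: Apply the recurrence (x_{n+1}, y_{n+1}) = (x₁x_n + 12y₁y_n, x₁y_n + y₁x_n) repeatedly.
  From (x_1, y_1) = (7, 2): x_2 = 7·7 + 12·2·2 = 97; y_2 = 7·2 + 2·7 = 28.
  From (x_2, y_2) = (97, 28): x_3 = 7·97 + 12·2·28 = 1351; y_3 = 7·28 + 2·97 = 390.
  From (x_3, y_3) = (1351, 390): x_4 = 7·1351 + 12·2·390 = 18817; y_4 = 7·390 + 2·1351 = 5432.
  From (x_4, y_4) = (18817, 5432): x_5 = 7·18817 + 12·2·5432 = 262087; y_5 = 7·5432 + 2·18817 = 75658.
Step 3: Verify x_5² - 12·y_5² = 68689595569 - 68689595568 = 1 (should be 1). ✓

(x_1, y_1) = (7, 2); (x_5, y_5) = (262087, 75658).


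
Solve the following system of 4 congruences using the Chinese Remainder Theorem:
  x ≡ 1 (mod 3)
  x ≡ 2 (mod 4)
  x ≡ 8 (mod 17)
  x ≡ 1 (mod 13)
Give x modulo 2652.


Product of moduli M = 3 · 4 · 17 · 13 = 2652.
Merge one congruence at a time:
  Start: x ≡ 1 (mod 3).
  Combine with x ≡ 2 (mod 4); new modulus lcm = 12.
    Write x = 1 + 3·t and substitute into x ≡ 2 (mod 4): 3·t ≡ 2 − 1 = 1 (mod 4).
    The inverse of 3 mod 4 is 3 (since 3·3 = 9 = 2·4 + 1), so t ≡ 3·1 = 3 ≡ 3 (mod 4).
    Then x = 1 + 3·3 = 10, valid modulo lcm(3, 4) = 12: x ≡ 10 (mod 12).
  Combine with x ≡ 8 (mod 17); new modulus lcm = 204.
    Write x = 10 + 12·t and substitute into x ≡ 8 (mod 17): 12·t ≡ 8 − 10 = -2 (mod 17).
    Reduce coefficients mod 17: 12·t ≡ 15 (mod 17).
    The inverse of 12 mod 17 is 10 (since 12·10 = 120 = 7·17 + 1), so t ≡ 10·15 = 150 ≡ 14 (mod 17).
    Then x = 10 + 12·14 = 178, valid modulo lcm(12, 17) = 204: x ≡ 178 (mod 204).
  Combine with x ≡ 1 (mod 13); new modulus lcm = 2652.
    Write x = 178 + 204·t and substitute into x ≡ 1 (mod 13): 204·t ≡ 1 − 178 = -177 (mod 13).
    Reduce coefficients mod 13: 9·t ≡ 5 (mod 13).
    The inverse of 9 mod 13 is 3 (since 9·3 = 27 = 2·13 + 1), so t ≡ 3·5 = 15 ≡ 2 (mod 13).
    Then x = 178 + 204·2 = 586, valid modulo lcm(204, 13) = 2652: x ≡ 586 (mod 2652).
Verify against each original: 586 mod 3 = 1, 586 mod 4 = 2, 586 mod 17 = 8, 586 mod 13 = 1.

x ≡ 586 (mod 2652).


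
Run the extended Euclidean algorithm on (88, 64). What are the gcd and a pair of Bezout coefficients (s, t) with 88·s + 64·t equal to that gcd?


Euclidean algorithm on (88, 64) — divide until remainder is 0:
  88 = 1 · 64 + 24
  64 = 2 · 24 + 16
  24 = 1 · 16 + 8
  16 = 2 · 8 + 0
gcd(88, 64) = 8.
Track Bezout coefficients alongside the remainders: start with r₀ = 88 = a·1 + b·0 (s = 1, t = 0) and r₁ = 64 = a·0 + b·1 (s = 0, t = 1); each new remainder r_{k+1} = r_{k-1} − q_k·r_k inherits s_{k+1} = s_{k-1} − q_k·s_k, t_{k+1} = t_{k-1} − q_k·t_k, so r_k = a·s_k + b·t_k at every step:
  q = 1: r = 24, s = 1 − 1·0 = 1, t = 0 − 1·1 = -1  (check: 88·1 + 64·(-1) = 24)
  q = 2: r = 16, s = 0 − 2·1 = -2, t = 1 − 2·(-1) = 3  (check: 88·(-2) + 64·3 = 16)
  q = 1: r = 8, s = 1 − 1·(-2) = 3, t = -1 − 1·3 = -4  (check: 88·3 + 64·(-4) = 8)
The row with r = 8 (the gcd) gives the Bezout coefficients s = 3, t = -4.
Result: 88 · (3) + 64 · (-4) = 8.

gcd(88, 64) = 8; s = 3, t = -4 (check: 88·3 + 64·(-4) = 8).


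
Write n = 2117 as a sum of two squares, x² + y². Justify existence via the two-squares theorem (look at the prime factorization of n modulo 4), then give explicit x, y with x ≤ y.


Step 1: Factor n = 2117 = 29 · 73.
Step 2: Check the mod-4 condition on each prime factor: 29 ≡ 1 (mod 4), exponent 1; 73 ≡ 1 (mod 4), exponent 1.
All primes ≡ 3 (mod 4) appear to even exponent (or don't appear), so by the two-squares theorem n IS expressible as a sum of two squares.
Step 3: Build a representation. Here n = 29 · 73 is a product of primes ≡ 1 (mod 4). Each prime p ≡ 1 (mod 4) is itself a sum of two squares; find a² by testing p − a² for a perfect square:
  29: 29 − 1² = 28, 29 − 2² = 25 = 5² ⇒ 29 = 2² + 5².
  73: 73 − 1² = 72, 73 − 2² = 69, 73 − 3² = 64 = 8² ⇒ 73 = 3² + 8².
  Combine using the Brahmagupta–Fibonacci identity (a² + b²)(c² + d²) = (ac − bd)² + (ad + bc)² = (ac + bd)² + (ad − bc)²:
  29 · 73 = 2117: from (2² + 5²)(3² + 8²), take (2·3 − 5·8, 2·8 + 5·3) = (6 − 40, 16 + 15) = (-34, 31); dropping signs (only squares matter) gives (34, 31); check 34² + 31² = 1156 + 961 = 2117 ✓.
Step 4: Order so x ≤ y and verify: 31² + 34² = 961 + 1156 = 2117 = n. ✓

n = 2117 = 31² + 34² (one valid representation with x ≤ y).


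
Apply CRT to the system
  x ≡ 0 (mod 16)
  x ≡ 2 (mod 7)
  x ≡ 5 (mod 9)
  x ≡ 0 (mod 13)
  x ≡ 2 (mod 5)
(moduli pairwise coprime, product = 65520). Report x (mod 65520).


Product of moduli M = 16 · 7 · 9 · 13 · 5 = 65520.
Merge one congruence at a time:
  Start: x ≡ 0 (mod 16).
  Combine with x ≡ 2 (mod 7); new modulus lcm = 112.
    Write x = 0 + 16·t and substitute into x ≡ 2 (mod 7): 16·t ≡ 2 − 0 = 2 (mod 7).
    Reduce coefficients mod 7: 2·t ≡ 2 (mod 7).
    The inverse of 2 mod 7 is 4 (since 2·4 = 8 = 1·7 + 1), so t ≡ 4·2 = 8 ≡ 1 (mod 7).
    Then x = 0 + 16·1 = 16, valid modulo lcm(16, 7) = 112: x ≡ 16 (mod 112).
  Combine with x ≡ 5 (mod 9); new modulus lcm = 1008.
    Write x = 16 + 112·t and substitute into x ≡ 5 (mod 9): 112·t ≡ 5 − 16 = -11 (mod 9).
    Reduce coefficients mod 9: 4·t ≡ 7 (mod 9).
    The inverse of 4 mod 9 is 7 (since 4·7 = 28 = 3·9 + 1), so t ≡ 7·7 = 49 ≡ 4 (mod 9).
    Then x = 16 + 112·4 = 464, valid modulo lcm(112, 9) = 1008: x ≡ 464 (mod 1008).
  Combine with x ≡ 0 (mod 13); new modulus lcm = 13104.
    Write x = 464 + 1008·t and substitute into x ≡ 0 (mod 13): 1008·t ≡ 0 − 464 = -464 (mod 13).
    Reduce coefficients mod 13: 7·t ≡ 4 (mod 13).
    The inverse of 7 mod 13 is 2 (since 7·2 = 14 = 1·13 + 1), so t ≡ 2·4 = 8 ≡ 8 (mod 13).
    Then x = 464 + 1008·8 = 8528, valid modulo lcm(1008, 13) = 13104: x ≡ 8528 (mod 13104).
  Combine with x ≡ 2 (mod 5); new modulus lcm = 65520.
    Write x = 8528 + 13104·t and substitute into x ≡ 2 (mod 5): 13104·t ≡ 2 − 8528 = -8526 (mod 5).
    Reduce coefficients mod 5: 4·t ≡ 4 (mod 5).
    The inverse of 4 mod 5 is 4 (since 4·4 = 16 = 3·5 + 1), so t ≡ 4·4 = 16 ≡ 1 (mod 5).
    Then x = 8528 + 13104·1 = 21632, valid modulo lcm(13104, 5) = 65520: x ≡ 21632 (mod 65520).
Verify against each original: 21632 mod 16 = 0, 21632 mod 7 = 2, 21632 mod 9 = 5, 21632 mod 13 = 0, 21632 mod 5 = 2.

x ≡ 21632 (mod 65520).


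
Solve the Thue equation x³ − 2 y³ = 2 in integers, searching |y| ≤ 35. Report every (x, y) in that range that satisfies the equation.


The equation is x³ - 2y³ = 2. For fixed y, x³ = 2·y³ + 2, so a solution requires the RHS to be a perfect cube.
Strategy: iterate y from -35 to 35, compute RHS = 2·y³ + 2, and check whether it is a (positive or negative) perfect cube.
Check small values of y:
  y = 0: RHS = 2 is not a perfect cube.
  y = 1: RHS = 4 is not a perfect cube.
  y = -1: RHS = 0 = (0)³ ⇒ x = 0 works.
  y = 2: RHS = 18 is not a perfect cube.
  y = -2: RHS = -14 is not a perfect cube.
  y = 3: RHS = 56 is not a perfect cube.
  y = -3: RHS = -52 is not a perfect cube.
Continuing the search up to |y| = 35 finds no further solutions beyond those listed.
Collected solutions: (0, -1).

Solutions (with |y| ≤ 35): (0, -1).


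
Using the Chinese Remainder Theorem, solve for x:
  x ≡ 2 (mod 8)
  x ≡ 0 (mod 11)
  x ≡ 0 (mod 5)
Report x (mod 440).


Moduli 8, 11, 5 are pairwise coprime; by CRT there is a unique solution modulo M = 8 · 11 · 5 = 440.
Solve pairwise, accumulating the modulus:
  Start with x ≡ 2 (mod 8).
  Combine with x ≡ 0 (mod 11): since gcd(8, 11) = 1, we get a unique residue mod 88.
    Write x = 2 + 8·t and substitute into x ≡ 0 (mod 11): 8·t ≡ 0 − 2 = -2 (mod 11).
    Reduce coefficients mod 11: 8·t ≡ 9 (mod 11).
    The inverse of 8 mod 11 is 7 (since 8·7 = 56 = 5·11 + 1), so t ≡ 7·9 = 63 ≡ 8 (mod 11).
    Then x = 2 + 8·8 = 66, valid modulo lcm(8, 11) = 88: x ≡ 66 (mod 88).
  Combine with x ≡ 0 (mod 5): since gcd(88, 5) = 1, we get a unique residue mod 440.
    Write x = 66 + 88·t and substitute into x ≡ 0 (mod 5): 88·t ≡ 0 − 66 = -66 (mod 5).
    Reduce coefficients mod 5: 3·t ≡ 4 (mod 5).
    The inverse of 3 mod 5 is 2 (since 3·2 = 6 = 1·5 + 1), so t ≡ 2·4 = 8 ≡ 3 (mod 5).
    Then x = 66 + 88·3 = 330, valid modulo lcm(88, 5) = 440: x ≡ 330 (mod 440).
Verify: 330 mod 8 = 2 ✓, 330 mod 11 = 0 ✓, 330 mod 5 = 0 ✓.

x ≡ 330 (mod 440).


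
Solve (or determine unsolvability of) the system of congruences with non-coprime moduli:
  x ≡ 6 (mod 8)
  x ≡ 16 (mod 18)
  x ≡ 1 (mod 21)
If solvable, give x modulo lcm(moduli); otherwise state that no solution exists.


Moduli 8, 18, 21 are not pairwise coprime, so CRT works modulo lcm(m_i) when all pairwise compatibility conditions hold.
Pairwise compatibility: gcd(m_i, m_j) must divide a_i - a_j for every pair.
Merge one congruence at a time:
  Start: x ≡ 6 (mod 8).
  Combine with x ≡ 16 (mod 18): gcd(8, 18) = 2; 16 - 6 = 10, which IS divisible by 2, so compatible.
    Write x = 6 + 8·t and substitute into x ≡ 16 (mod 18): 8·t ≡ 16 − 6 = 10 (mod 18).
    Divide the congruence (and modulus) by g = 2: 4·t ≡ 5 (mod 9).
    The inverse of 4 mod 9 is 7 (since 4·7 = 28 = 3·9 + 1), so t ≡ 7·5 = 35 ≡ 8 (mod 9).
    Then x = 6 + 8·8 = 70, valid modulo lcm(8, 18) = 72: x ≡ 70 (mod 72).
  Combine with x ≡ 1 (mod 21): gcd(72, 21) = 3; 1 - 70 = -69, which IS divisible by 3, so compatible.
    Write x = 70 + 72·t and substitute into x ≡ 1 (mod 21): 72·t ≡ 1 − 70 = -69 (mod 21).
    Divide the congruence (and modulus) by g = 3: 24·t ≡ -23 (mod 7).
    Reduce coefficients mod 7: 3·t ≡ 5 (mod 7).
    The inverse of 3 mod 7 is 5 (since 3·5 = 15 = 2·7 + 1), so t ≡ 5·5 = 25 ≡ 4 (mod 7).
    Then x = 70 + 72·4 = 358, valid modulo lcm(72, 21) = 504: x ≡ 358 (mod 504).
Verify: 358 mod 8 = 6, 358 mod 18 = 16, 358 mod 21 = 1.

x ≡ 358 (mod 504).
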